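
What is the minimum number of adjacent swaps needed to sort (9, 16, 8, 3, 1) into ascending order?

9 adjacent swaps

The minimum number of adjacent swaps to sort an array equals its inversion count, since every such swap removes exactly one inversion.
Count inversions — for each element, later elements that are smaller:
9: 8, 3, 1 → 3
16: 8, 3, 1 → 3
8: 3, 1 → 2
3: 1 → 1
1: none → 0
Total inversions: 3 + 3 + 2 + 1 + 0 = 9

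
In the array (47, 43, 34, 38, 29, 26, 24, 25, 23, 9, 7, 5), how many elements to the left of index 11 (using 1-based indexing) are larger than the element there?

The element at index 11 is 7.
Elements before it: 47, 43, 34, 38, 29, 26, 24, 25, 23, 9
Those larger than 7: 47, 43, 34, 38, 29, 26, 24, 25, 23, 9

10 such elements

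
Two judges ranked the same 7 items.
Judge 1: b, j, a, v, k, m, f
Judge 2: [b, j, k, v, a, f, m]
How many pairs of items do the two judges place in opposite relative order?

Assign each item its position (1..7) in the first ordering, then rewrite the second ordering as that position sequence:
positions: b→1, j→2, a→3, v→4, k→5, m→6, f→7
second ordering as positions: [1, 2, 5, 4, 3, 7, 6]
Discordant pairs = inversions in this position sequence.
1: 0
2: 0
5: 4, 3 → 2
4: 3 → 1
3: 0
7: 6 → 1
6: 0
Total: 0 + 0 + 2 + 1 + 0 + 1 + 0 = 4

Discordant pairs: 4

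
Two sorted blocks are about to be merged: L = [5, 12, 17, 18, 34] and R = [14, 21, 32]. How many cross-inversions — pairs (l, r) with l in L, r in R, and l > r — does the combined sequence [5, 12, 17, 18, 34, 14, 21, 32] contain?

Cross-inversions: 5

Count, for every r in R, how many entries of L exceed r:
r = 14: 17, 18, 34 → 3
r = 21: 34 → 1
r = 32: 34 → 1
Cross-inversions: 3 + 1 + 1 = 5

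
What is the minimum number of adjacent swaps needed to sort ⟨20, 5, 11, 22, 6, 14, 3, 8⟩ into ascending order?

Minimum adjacent swaps = number of inversions (each swap of adjacent out-of-order elements removes one inversion and no swap can remove more).
Count inversions — for each element, later elements that are smaller:
20: 5, 11, 6, 14, 3, 8 → 6
5: 3 → 1
11: 6, 3, 8 → 3
22: 6, 14, 3, 8 → 4
6: 3 → 1
14: 3, 8 → 2
3: none → 0
8: none → 0
Total inversions: 6 + 1 + 3 + 4 + 1 + 2 + 0 + 0 = 17

17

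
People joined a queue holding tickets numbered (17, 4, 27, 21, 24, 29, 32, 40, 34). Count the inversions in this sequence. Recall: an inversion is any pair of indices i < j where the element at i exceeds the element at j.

4 out-of-order pairs

Sweep left to right; for each value list the smaller values that follow it:
17 → 4 → 1
4 → none → 0
27 → 21, 24 → 2
21 → none → 0
24 → none → 0
29 → none → 0
32 → none → 0
40 → 34 → 1
34 → none → 0
Sum: 1 + 0 + 2 + 0 + 0 + 0 + 0 + 1 + 0 = 4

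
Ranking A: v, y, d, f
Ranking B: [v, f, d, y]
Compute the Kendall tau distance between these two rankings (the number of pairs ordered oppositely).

3

Assign each item its position (1..4) in the first ordering, then rewrite the second ordering as that position sequence:
positions: v→1, y→2, d→3, f→4
second ordering as positions: [1, 4, 3, 2]
Discordant pairs = inversions in this position sequence.
1: 0
4: 3, 2 → 2
3: 2 → 1
2: 0
Total: 0 + 2 + 1 + 0 = 3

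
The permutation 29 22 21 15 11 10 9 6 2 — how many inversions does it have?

36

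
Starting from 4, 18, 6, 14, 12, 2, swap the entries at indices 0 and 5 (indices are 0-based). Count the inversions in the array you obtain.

8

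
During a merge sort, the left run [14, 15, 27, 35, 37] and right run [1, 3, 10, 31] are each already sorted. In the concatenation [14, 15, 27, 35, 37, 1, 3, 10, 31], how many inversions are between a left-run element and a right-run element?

Split inversions: 17

Take each right-half value and tally the left-half values above it:
r = 1: 14, 15, 27, 35, 37 → 5
r = 3: 14, 15, 27, 35, 37 → 5
r = 10: 14, 15, 27, 35, 37 → 5
r = 31: 35, 37 → 2
Cross-inversions: 5 + 5 + 5 + 2 = 17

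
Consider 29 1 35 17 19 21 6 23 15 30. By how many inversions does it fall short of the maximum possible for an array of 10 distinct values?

24 inversions short

Maximum inversions for 10 distinct elements is C(10, 2) = 10·9/2 = 45.
Current inversions — for each element, count later smaller elements:
29: 7
1: 0
35: 7
17: 2
19: 2
21: 2
6: 0
23: 1
15: 0
30: 0
Current total: 7 + 0 + 7 + 2 + 2 + 2 + 0 + 1 + 0 + 0 = 21
Shortfall: 45 − 21 = 24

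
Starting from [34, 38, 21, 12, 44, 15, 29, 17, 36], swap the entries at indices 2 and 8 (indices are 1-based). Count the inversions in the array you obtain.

Positions 2 and 8 hold 38 and 17; after swapping, the array is [34, 17, 21, 12, 44, 15, 29, 38, 36].
Sweep left to right; for each value list the smaller values that follow it:
34: 5
17: 2
21: 2
12: 0
44: 4
15: 0
29: 0
38: 1
36: 0
Sum: 5 + 2 + 2 + 0 + 4 + 0 + 0 + 1 + 0 = 14

There are 14 inversions.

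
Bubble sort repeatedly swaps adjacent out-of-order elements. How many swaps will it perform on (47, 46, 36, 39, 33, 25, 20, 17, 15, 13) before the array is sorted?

There are 44 swaps.

Minimum adjacent swaps = number of inversions (each swap of adjacent out-of-order elements removes one inversion and no swap can remove more).
Count inversions — for each element, later elements that are smaller:
47: 46, 36, 39, 33, 25, 20, 17, 15, 13 → 9
46: 36, 39, 33, 25, 20, 17, 15, 13 → 8
36: 33, 25, 20, 17, 15, 13 → 6
39: 33, 25, 20, 17, 15, 13 → 6
33: 25, 20, 17, 15, 13 → 5
25: 20, 17, 15, 13 → 4
20: 17, 15, 13 → 3
17: 15, 13 → 2
15: 13 → 1
13: none → 0
Total inversions: 9 + 8 + 6 + 6 + 5 + 4 + 3 + 2 + 1 + 0 = 44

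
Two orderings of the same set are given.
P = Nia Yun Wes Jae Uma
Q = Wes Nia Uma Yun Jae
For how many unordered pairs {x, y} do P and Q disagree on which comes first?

Assign each item its position (1..5) in the first ordering, then rewrite the second ordering as that position sequence:
positions: Nia→1, Yun→2, Wes→3, Jae→4, Uma→5
second ordering as positions: [3, 1, 5, 2, 4]
Discordant pairs = inversions in this position sequence.
3: 1, 2 → 2
1: 0
5: 2, 4 → 2
2: 0
4: 0
Total: 2 + 0 + 2 + 0 + 0 = 4

4 disagreeing pairs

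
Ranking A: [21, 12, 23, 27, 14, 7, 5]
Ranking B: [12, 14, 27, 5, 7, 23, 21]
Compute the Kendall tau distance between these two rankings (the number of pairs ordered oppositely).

12 discordant pairs

Assign each item its position (1..7) in the first ordering, then rewrite the second ordering as that position sequence:
positions: 21→1, 12→2, 23→3, 27→4, 14→5, 7→6, 5→7
second ordering as positions: [2, 5, 4, 7, 6, 3, 1]
Discordant pairs = inversions in this position sequence.
2: 1 → 1
5: 4, 3, 1 → 3
4: 3, 1 → 2
7: 6, 3, 1 → 3
6: 3, 1 → 2
3: 1 → 1
1: 0
Total: 1 + 3 + 2 + 3 + 2 + 1 + 0 = 12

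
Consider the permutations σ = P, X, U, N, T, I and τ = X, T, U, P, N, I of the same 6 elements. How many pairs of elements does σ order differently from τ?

Assign each item its position (1..6) in the first ordering, then rewrite the second ordering as that position sequence:
positions: P→1, X→2, U→3, N→4, T→5, I→6
second ordering as positions: [2, 5, 3, 1, 4, 6]
Discordant pairs = inversions in this position sequence.
2: 1 → 1
5: 3, 1, 4 → 3
3: 1 → 1
1: 0
4: 0
6: 0
Total: 1 + 3 + 1 + 0 + 0 + 0 = 5

Discordant pairs: 5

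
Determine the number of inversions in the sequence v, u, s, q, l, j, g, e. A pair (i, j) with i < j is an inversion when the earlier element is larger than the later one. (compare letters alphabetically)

Inversions: 28

Sweep left to right; for each value list the smaller values that follow it:
v: 7
u: 6
s: 5
q: 4
l: 3
j: 2
g: 1
e: 0
Sum: 7 + 6 + 5 + 4 + 3 + 2 + 1 + 0 = 28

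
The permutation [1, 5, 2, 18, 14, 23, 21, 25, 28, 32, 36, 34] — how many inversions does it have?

Element-by-element contributions:
1: 0
5: 1
2: 0
18: 1
14: 0
23: 1
21: 0
25: 0
28: 0
32: 0
36: 1
34: 0
Sum: 0 + 1 + 0 + 1 + 0 + 1 + 0 + 0 + 0 + 0 + 1 + 0 = 4

4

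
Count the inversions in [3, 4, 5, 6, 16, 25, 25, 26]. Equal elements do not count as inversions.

0 inversions

Element-by-element contributions:
3 → none → 0
4 → none → 0
5 → none → 0
6 → none → 0
16 → none → 0
25 → none → 0
25 → none → 0
26 → none → 0
Sum: 0 + 0 + 0 + 0 + 0 + 0 + 0 + 0 = 0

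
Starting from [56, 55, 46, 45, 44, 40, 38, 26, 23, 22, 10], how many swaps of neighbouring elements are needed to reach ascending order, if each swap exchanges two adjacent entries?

55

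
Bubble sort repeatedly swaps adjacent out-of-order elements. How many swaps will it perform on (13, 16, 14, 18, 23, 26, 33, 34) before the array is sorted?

1

Minimum adjacent swaps = number of inversions (each swap of adjacent out-of-order elements removes one inversion and no swap can remove more).
Count inversions — for each element, later elements that are smaller:
13: none → 0
16: 14 → 1
14: none → 0
18: none → 0
23: none → 0
26: none → 0
33: none → 0
34: none → 0
Total inversions: 0 + 1 + 0 + 0 + 0 + 0 + 0 + 0 = 1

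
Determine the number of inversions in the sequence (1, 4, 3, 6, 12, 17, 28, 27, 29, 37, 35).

Out-of-order pairs: 3

Count, for each position, how many later elements it exceeds:
1 → none → 0
4 → 3 → 1
3 → none → 0
6 → none → 0
12 → none → 0
17 → none → 0
28 → 27 → 1
27 → none → 0
29 → none → 0
37 → 35 → 1
35 → none → 0
Sum: 0 + 1 + 0 + 0 + 0 + 0 + 1 + 0 + 0 + 1 + 0 = 3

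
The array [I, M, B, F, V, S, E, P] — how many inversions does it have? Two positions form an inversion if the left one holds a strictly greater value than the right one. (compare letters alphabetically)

12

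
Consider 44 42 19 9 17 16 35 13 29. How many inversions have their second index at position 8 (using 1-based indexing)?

The element at index 8 is 13.
Elements before it: 44, 42, 19, 9, 17, 16, 35
Those larger than 13: 44, 42, 19, 17, 16, 35

6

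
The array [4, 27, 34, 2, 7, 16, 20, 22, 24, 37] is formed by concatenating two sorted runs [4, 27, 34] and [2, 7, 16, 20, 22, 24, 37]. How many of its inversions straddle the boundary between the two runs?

Count, for every r in R, how many entries of L exceed r:
r = 2: 4, 27, 34 → 3
r = 7: 27, 34 → 2
r = 16: 27, 34 → 2
r = 20: 27, 34 → 2
r = 22: 27, 34 → 2
r = 24: 27, 34 → 2
r = 37: none → 0
Cross-inversions: 3 + 2 + 2 + 2 + 2 + 2 + 0 = 13

There are 13 split inversions.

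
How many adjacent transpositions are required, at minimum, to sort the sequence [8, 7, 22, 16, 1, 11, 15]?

Each adjacent swap fixes exactly one inversion, so the minimum swap count equals the number of inversions.
Count inversions — for each element, later elements that are smaller:
8: 7, 1 → 2
7: 1 → 1
22: 16, 1, 11, 15 → 4
16: 1, 11, 15 → 3
1: none → 0
11: none → 0
15: none → 0
Total inversions: 2 + 1 + 4 + 3 + 0 + 0 + 0 = 10

10 adjacent swaps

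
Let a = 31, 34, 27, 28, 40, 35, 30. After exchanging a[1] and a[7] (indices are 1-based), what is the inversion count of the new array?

Positions 1 and 7 hold 31 and 30; after swapping, the array is [30, 34, 27, 28, 40, 35, 31].
Count, for each position, how many later elements it exceeds:
30 → 27, 28 → 2
34 → 27, 28, 31 → 3
27 → none → 0
28 → none → 0
40 → 35, 31 → 2
35 → 31 → 1
31 → none → 0
Sum: 2 + 3 + 0 + 0 + 2 + 1 + 0 = 8

8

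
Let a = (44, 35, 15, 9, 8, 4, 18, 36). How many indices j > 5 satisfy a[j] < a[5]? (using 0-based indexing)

0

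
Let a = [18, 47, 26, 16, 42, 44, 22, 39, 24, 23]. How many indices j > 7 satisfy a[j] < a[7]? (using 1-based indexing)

0 such elements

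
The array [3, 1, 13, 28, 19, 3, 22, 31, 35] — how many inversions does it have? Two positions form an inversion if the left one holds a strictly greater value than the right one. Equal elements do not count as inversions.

Out-of-order pairs: 6

Count, for each position, how many later elements it exceeds:
3 → 1 → 1
1 → none → 0
13 → 3 → 1
28 → 19, 3, 22 → 3
19 → 3 → 1
3 → none → 0
22 → none → 0
31 → none → 0
35 → none → 0
Sum: 1 + 0 + 1 + 3 + 1 + 0 + 0 + 0 + 0 = 6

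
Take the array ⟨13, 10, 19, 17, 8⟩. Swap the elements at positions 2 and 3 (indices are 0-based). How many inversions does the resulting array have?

Positions 2 and 3 hold 19 and 17; after swapping, the array is [13, 10, 17, 19, 8].
For each element, count later entries that are smaller:
13: 2
10: 1
17: 1
19: 1
8: 0
Sum: 2 + 1 + 1 + 1 + 0 = 5

There are 5 inversions.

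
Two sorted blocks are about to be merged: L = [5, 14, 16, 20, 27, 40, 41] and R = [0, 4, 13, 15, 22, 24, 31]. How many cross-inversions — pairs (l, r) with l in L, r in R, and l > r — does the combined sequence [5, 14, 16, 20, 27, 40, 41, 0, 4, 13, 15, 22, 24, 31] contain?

33 split inversions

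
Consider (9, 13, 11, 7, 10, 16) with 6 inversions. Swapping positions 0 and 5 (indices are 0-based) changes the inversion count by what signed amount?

+7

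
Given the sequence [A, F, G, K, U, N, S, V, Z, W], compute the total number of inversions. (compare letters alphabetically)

3 inversions

For each element, count later entries that are smaller:
A → none → 0
F → none → 0
G → none → 0
K → none → 0
U → N, S → 2
N → none → 0
S → none → 0
V → none → 0
Z → W → 1
W → none → 0
Sum: 0 + 0 + 0 + 0 + 2 + 0 + 0 + 0 + 1 + 0 = 3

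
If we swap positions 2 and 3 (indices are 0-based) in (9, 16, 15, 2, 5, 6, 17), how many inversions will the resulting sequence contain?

9 inversions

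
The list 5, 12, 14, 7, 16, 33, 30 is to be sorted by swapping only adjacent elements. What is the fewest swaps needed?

The minimum number of adjacent swaps to sort an array equals its inversion count, since every such swap removes exactly one inversion.
Count inversions — for each element, later elements that are smaller:
5: none → 0
12: 7 → 1
14: 7 → 1
7: none → 0
16: none → 0
33: 30 → 1
30: none → 0
Total inversions: 0 + 1 + 1 + 0 + 0 + 1 + 0 = 3

3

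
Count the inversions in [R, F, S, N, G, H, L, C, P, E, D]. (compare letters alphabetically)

Element-by-element contributions:
R → F, N, G, H, L, C, P, E, D → 9
F → C, E, D → 3
S → N, G, H, L, C, P, E, D → 8
N → G, H, L, C, E, D → 6
G → C, E, D → 3
H → C, E, D → 3
L → C, E, D → 3
C → none → 0
P → E, D → 2
E → D → 1
D → none → 0
Sum: 9 + 3 + 8 + 6 + 3 + 3 + 3 + 0 + 2 + 1 + 0 = 38

38 inversions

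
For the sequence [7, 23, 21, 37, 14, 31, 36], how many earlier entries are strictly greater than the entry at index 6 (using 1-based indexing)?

The element at index 6 is 31.
Elements before it: 7, 23, 21, 37, 14
Those larger than 31: 37

1 such element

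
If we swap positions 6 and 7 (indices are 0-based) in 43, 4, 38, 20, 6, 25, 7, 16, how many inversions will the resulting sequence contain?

18

Positions 6 and 7 hold 7 and 16; after swapping, the array is [43, 4, 38, 20, 6, 25, 16, 7].
Count, for each position, how many later elements it exceeds:
43: 7
4: 0
38: 5
20: 3
6: 0
25: 2
16: 1
7: 0
Sum: 7 + 0 + 5 + 3 + 0 + 2 + 1 + 0 = 18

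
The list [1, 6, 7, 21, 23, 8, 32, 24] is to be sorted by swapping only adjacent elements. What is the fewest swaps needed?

3 adjacent swaps

Each adjacent swap fixes exactly one inversion, so the minimum swap count equals the number of inversions.
Count inversions — for each element, later elements that are smaller:
1: none → 0
6: none → 0
7: none → 0
21: 8 → 1
23: 8 → 1
8: none → 0
32: 24 → 1
24: none → 0
Total inversions: 0 + 0 + 0 + 1 + 1 + 0 + 1 + 0 = 3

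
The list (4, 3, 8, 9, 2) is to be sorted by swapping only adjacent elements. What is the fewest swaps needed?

5

Each adjacent swap fixes exactly one inversion, so the minimum swap count equals the number of inversions.
Count inversions — for each element, later elements that are smaller:
4: 3, 2 → 2
3: 2 → 1
8: 2 → 1
9: 2 → 1
2: none → 0
Total inversions: 2 + 1 + 1 + 1 + 0 = 5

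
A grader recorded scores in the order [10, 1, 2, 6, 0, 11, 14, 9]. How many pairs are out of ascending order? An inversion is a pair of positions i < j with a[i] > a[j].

10 out-of-order pairs

Element-by-element contributions:
10: 5
1: 1
2: 1
6: 1
0: 0
11: 1
14: 1
9: 0
Sum: 5 + 1 + 1 + 1 + 0 + 1 + 1 + 0 = 10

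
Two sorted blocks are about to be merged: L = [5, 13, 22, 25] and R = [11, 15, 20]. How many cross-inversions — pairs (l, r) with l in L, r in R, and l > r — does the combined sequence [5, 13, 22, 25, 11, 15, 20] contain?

Cross-inversions: 7

Take each right-half value and tally the left-half values above it:
r = 11: 13, 22, 25 → 3
r = 15: 22, 25 → 2
r = 20: 22, 25 → 2
Cross-inversions: 3 + 2 + 2 = 7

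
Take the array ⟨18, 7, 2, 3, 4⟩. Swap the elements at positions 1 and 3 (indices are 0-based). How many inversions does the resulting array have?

Positions 1 and 3 hold 7 and 3; after swapping, the array is [18, 3, 2, 7, 4].
Element-by-element contributions:
18 → 3, 2, 7, 4 → 4
3 → 2 → 1
2 → none → 0
7 → 4 → 1
4 → none → 0
Sum: 4 + 1 + 0 + 1 + 0 = 6

6 inversions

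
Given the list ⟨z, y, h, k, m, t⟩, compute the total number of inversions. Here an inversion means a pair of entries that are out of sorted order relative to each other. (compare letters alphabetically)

Out-of-order index pairs (0-indexed):
(0,1): z > y
(0,2): z > h
(0,3): z > k
(0,4): z > m
(0,5): z > t
(1,2): y > h
(1,3): y > k
(1,4): y > m
(1,5): y > t
That's 9 pairs.

9 inversions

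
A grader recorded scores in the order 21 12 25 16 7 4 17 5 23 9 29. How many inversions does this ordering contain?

Count, for each position, how many later elements it exceeds:
21: 7
12: 4
25: 7
16: 4
7: 2
4: 0
17: 2
5: 0
23: 1
9: 0
29: 0
Sum: 7 + 4 + 7 + 4 + 2 + 0 + 2 + 0 + 1 + 0 + 0 = 27

Inversions: 27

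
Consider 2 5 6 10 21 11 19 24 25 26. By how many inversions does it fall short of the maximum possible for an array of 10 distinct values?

43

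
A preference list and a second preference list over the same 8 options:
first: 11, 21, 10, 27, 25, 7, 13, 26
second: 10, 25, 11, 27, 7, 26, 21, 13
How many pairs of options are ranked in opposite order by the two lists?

Assign each item its position (1..8) in the first ordering, then rewrite the second ordering as that position sequence:
positions: 11→1, 21→2, 10→3, 27→4, 25→5, 7→6, 13→7, 26→8
second ordering as positions: [3, 5, 1, 4, 6, 8, 2, 7]
Discordant pairs = inversions in this position sequence.
3: 1, 2 → 2
5: 1, 4, 2 → 3
1: 0
4: 2 → 1
6: 2 → 1
8: 2, 7 → 2
2: 0
7: 0
Total: 2 + 3 + 0 + 1 + 1 + 2 + 0 + 0 = 9

9 pairs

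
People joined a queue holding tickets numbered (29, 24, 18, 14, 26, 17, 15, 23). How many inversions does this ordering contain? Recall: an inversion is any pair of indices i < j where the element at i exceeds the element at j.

For each element, count later entries that are smaller:
29 → 24, 18, 14, 26, 17, 15, 23 → 7
24 → 18, 14, 17, 15, 23 → 5
18 → 14, 17, 15 → 3
14 → none → 0
26 → 17, 15, 23 → 3
17 → 15 → 1
15 → none → 0
23 → none → 0
Sum: 7 + 5 + 3 + 0 + 3 + 1 + 0 + 0 = 19

19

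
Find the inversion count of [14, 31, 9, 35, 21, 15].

7 inversions

Inversion pairs (indices are 0-based):
(0,2): 14 > 9
(1,2): 31 > 9
(1,4): 31 > 21
(1,5): 31 > 15
(3,4): 35 > 21
(3,5): 35 > 15
(4,5): 21 > 15
That's 7 pairs.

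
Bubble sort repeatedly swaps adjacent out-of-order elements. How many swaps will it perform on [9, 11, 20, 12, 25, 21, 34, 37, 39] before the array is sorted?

Minimum adjacent swaps = number of inversions (each swap of adjacent out-of-order elements removes one inversion and no swap can remove more).
Count inversions — for each element, later elements that are smaller:
9: none → 0
11: none → 0
20: 12 → 1
12: none → 0
25: 21 → 1
21: none → 0
34: none → 0
37: none → 0
39: none → 0
Total inversions: 0 + 0 + 1 + 0 + 1 + 0 + 0 + 0 + 0 = 2

2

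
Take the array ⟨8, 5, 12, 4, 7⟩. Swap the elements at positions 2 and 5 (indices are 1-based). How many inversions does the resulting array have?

7

Positions 2 and 5 hold 5 and 7; after swapping, the array is [8, 7, 12, 4, 5].
Sweep left to right; for each value list the smaller values that follow it:
8: 3
7: 2
12: 2
4: 0
5: 0
Sum: 3 + 2 + 2 + 0 + 0 = 7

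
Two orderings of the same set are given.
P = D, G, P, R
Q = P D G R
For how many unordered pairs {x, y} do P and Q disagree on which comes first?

Assign each item its position (1..4) in the first ordering, then rewrite the second ordering as that position sequence:
positions: D→1, G→2, P→3, R→4
second ordering as positions: [3, 1, 2, 4]
Discordant pairs = inversions in this position sequence.
3: 1, 2 → 2
1: 0
2: 0
4: 0
Total: 2 + 0 + 0 + 0 = 2

There are 2 disagreeing pairs.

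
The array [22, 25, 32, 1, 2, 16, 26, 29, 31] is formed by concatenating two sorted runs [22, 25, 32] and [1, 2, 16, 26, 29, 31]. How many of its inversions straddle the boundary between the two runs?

12

Take each right-half value and tally the left-half values above it:
r = 1: 22, 25, 32 → 3
r = 2: 22, 25, 32 → 3
r = 16: 22, 25, 32 → 3
r = 26: 32 → 1
r = 29: 32 → 1
r = 31: 32 → 1
Cross-inversions: 3 + 3 + 3 + 1 + 1 + 1 = 12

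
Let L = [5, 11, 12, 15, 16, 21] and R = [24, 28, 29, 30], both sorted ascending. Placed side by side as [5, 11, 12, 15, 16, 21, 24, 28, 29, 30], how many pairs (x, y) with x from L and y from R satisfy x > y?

Split inversions: 0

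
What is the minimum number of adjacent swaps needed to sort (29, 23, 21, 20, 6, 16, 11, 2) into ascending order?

26

Minimum adjacent swaps = number of inversions (each swap of adjacent out-of-order elements removes one inversion and no swap can remove more).
Count inversions — for each element, later elements that are smaller:
29: 23, 21, 20, 6, 16, 11, 2 → 7
23: 21, 20, 6, 16, 11, 2 → 6
21: 20, 6, 16, 11, 2 → 5
20: 6, 16, 11, 2 → 4
6: 2 → 1
16: 11, 2 → 2
11: 2 → 1
2: none → 0
Total inversions: 7 + 6 + 5 + 4 + 1 + 2 + 1 + 0 = 26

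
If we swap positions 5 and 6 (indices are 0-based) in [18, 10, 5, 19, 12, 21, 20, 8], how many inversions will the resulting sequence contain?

11 inversions

Positions 5 and 6 hold 21 and 20; after swapping, the array is [18, 10, 5, 19, 12, 20, 21, 8].
Count, for each position, how many later elements it exceeds:
18: 4
10: 2
5: 0
19: 2
12: 1
20: 1
21: 1
8: 0
Sum: 4 + 2 + 0 + 2 + 1 + 1 + 1 + 0 = 11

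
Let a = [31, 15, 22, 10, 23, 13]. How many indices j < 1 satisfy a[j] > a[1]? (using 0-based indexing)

1

The element at index 1 is 15.
Elements before it: 31
Those larger than 15: 31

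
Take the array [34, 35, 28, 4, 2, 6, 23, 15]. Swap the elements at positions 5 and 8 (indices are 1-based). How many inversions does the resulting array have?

Positions 5 and 8 hold 2 and 15; after swapping, the array is [34, 35, 28, 4, 15, 6, 23, 2].
For each element, count later entries that are smaller:
34: 6
35: 6
28: 5
4: 1
15: 2
6: 1
23: 1
2: 0
Sum: 6 + 6 + 5 + 1 + 2 + 1 + 1 + 0 = 22

22 inversions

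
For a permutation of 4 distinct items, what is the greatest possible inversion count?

6 inversions

The maximum occurs when the array is in strictly decreasing order: every one of the C(4, 2) pairs is inverted.
C(4, 2) = 4·3/2 = 6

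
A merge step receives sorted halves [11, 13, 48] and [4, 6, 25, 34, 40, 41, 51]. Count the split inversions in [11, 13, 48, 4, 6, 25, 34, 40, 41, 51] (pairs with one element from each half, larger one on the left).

For each element r of the right run, count left-run elements greater than r:
r = 4: 11, 13, 48 → 3
r = 6: 11, 13, 48 → 3
r = 25: 48 → 1
r = 34: 48 → 1
r = 40: 48 → 1
r = 41: 48 → 1
r = 51: none → 0
Cross-inversions: 3 + 3 + 1 + 1 + 1 + 1 + 0 = 10

10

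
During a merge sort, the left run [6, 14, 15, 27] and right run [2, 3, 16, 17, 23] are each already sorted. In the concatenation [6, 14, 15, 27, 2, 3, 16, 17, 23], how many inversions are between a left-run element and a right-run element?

11

Take each right-half value and tally the left-half values above it:
r = 2: 6, 14, 15, 27 → 4
r = 3: 6, 14, 15, 27 → 4
r = 16: 27 → 1
r = 17: 27 → 1
r = 23: 27 → 1
Cross-inversions: 4 + 4 + 1 + 1 + 1 = 11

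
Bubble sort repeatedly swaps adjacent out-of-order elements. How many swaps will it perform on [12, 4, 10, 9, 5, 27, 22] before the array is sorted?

8 swaps

The minimum number of adjacent swaps to sort an array equals its inversion count, since every such swap removes exactly one inversion.
Count inversions — for each element, later elements that are smaller:
12: 4, 10, 9, 5 → 4
4: none → 0
10: 9, 5 → 2
9: 5 → 1
5: none → 0
27: 22 → 1
22: none → 0
Total inversions: 4 + 0 + 2 + 1 + 0 + 1 + 0 = 8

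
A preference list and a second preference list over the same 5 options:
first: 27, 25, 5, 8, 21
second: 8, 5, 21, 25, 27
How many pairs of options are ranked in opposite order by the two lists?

Assign each item its position (1..5) in the first ordering, then rewrite the second ordering as that position sequence:
positions: 27→1, 25→2, 5→3, 8→4, 21→5
second ordering as positions: [4, 3, 5, 2, 1]
Discordant pairs = inversions in this position sequence.
4: 3, 2, 1 → 3
3: 2, 1 → 2
5: 2, 1 → 2
2: 1 → 1
1: 0
Total: 3 + 2 + 2 + 1 + 0 = 8

There are 8 pairs.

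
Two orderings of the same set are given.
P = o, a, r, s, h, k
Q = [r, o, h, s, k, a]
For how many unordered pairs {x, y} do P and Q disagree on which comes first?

Assign each item its position (1..6) in the first ordering, then rewrite the second ordering as that position sequence:
positions: o→1, a→2, r→3, s→4, h→5, k→6
second ordering as positions: [3, 1, 5, 4, 6, 2]
Discordant pairs = inversions in this position sequence.
3: 1, 2 → 2
1: 0
5: 4, 2 → 2
4: 2 → 1
6: 2 → 1
2: 0
Total: 2 + 0 + 2 + 1 + 1 + 0 = 6

6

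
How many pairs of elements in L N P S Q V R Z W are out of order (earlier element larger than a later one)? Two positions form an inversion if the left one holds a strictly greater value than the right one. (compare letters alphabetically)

4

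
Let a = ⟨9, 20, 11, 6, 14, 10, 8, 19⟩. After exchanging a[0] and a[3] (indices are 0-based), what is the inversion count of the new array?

Positions 0 and 3 hold 9 and 6; after swapping, the array is [6, 20, 11, 9, 14, 10, 8, 19].
For each element, count later entries that are smaller:
6 → none → 0
20 → 11, 9, 14, 10, 8, 19 → 6
11 → 9, 10, 8 → 3
9 → 8 → 1
14 → 10, 8 → 2
10 → 8 → 1
8 → none → 0
19 → none → 0
Sum: 0 + 6 + 3 + 1 + 2 + 1 + 0 + 0 = 13

Inversions: 13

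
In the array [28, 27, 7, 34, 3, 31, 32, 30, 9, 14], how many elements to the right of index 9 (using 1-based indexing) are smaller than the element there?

0

The element at index 9 is 9.
Elements after it: 14
None of them are smaller than 9.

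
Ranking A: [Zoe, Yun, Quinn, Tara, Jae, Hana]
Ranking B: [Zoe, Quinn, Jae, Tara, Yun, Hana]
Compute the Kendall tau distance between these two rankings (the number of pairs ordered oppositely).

Assign each item its position (1..6) in the first ordering, then rewrite the second ordering as that position sequence:
positions: Zoe→1, Yun→2, Quinn→3, Tara→4, Jae→5, Hana→6
second ordering as positions: [1, 3, 5, 4, 2, 6]
Discordant pairs = inversions in this position sequence.
1: 0
3: 2 → 1
5: 4, 2 → 2
4: 2 → 1
2: 0
6: 0
Total: 0 + 1 + 2 + 1 + 0 + 0 = 4

4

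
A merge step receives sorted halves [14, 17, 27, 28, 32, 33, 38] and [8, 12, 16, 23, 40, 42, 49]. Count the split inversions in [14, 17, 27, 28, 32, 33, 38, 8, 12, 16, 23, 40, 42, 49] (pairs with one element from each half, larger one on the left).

25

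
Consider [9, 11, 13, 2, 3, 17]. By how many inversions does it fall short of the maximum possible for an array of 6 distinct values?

9 inversions short

Maximum inversions for 6 distinct elements is C(6, 2) = 6·5/2 = 15.
Current inversions — for each element, count later smaller elements:
9: 2
11: 2
13: 2
2: 0
3: 0
17: 0
Current total: 2 + 2 + 2 + 0 + 0 + 0 = 6
Shortfall: 15 − 6 = 9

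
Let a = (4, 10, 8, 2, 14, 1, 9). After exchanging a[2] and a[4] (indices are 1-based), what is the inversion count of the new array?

Inversions: 8

Positions 2 and 4 hold 10 and 2; after swapping, the array is [4, 2, 8, 10, 14, 1, 9].
For each element, count later entries that are smaller:
4: 2
2: 1
8: 1
10: 2
14: 2
1: 0
9: 0
Sum: 2 + 1 + 1 + 2 + 2 + 0 + 0 = 8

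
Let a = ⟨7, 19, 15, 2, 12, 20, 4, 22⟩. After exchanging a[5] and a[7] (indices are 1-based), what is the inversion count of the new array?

Positions 5 and 7 hold 12 and 4; after swapping, the array is [7, 19, 15, 2, 4, 20, 12, 22].
Count, for each position, how many later elements it exceeds:
7: 2
19: 4
15: 3
2: 0
4: 0
20: 1
12: 0
22: 0
Sum: 2 + 4 + 3 + 0 + 0 + 1 + 0 + 0 = 10

10 inversions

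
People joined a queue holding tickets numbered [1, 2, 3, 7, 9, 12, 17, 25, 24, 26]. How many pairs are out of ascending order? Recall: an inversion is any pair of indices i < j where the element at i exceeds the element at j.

1 inversion

Element-by-element contributions:
1: 0
2: 0
3: 0
7: 0
9: 0
12: 0
17: 0
25: 1
24: 0
26: 0
Sum: 0 + 0 + 0 + 0 + 0 + 0 + 0 + 1 + 0 + 0 = 1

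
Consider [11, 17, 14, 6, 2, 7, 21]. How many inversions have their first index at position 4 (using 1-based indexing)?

The element at index 4 is 6.
Elements after it: 2, 7, 21
Those smaller than 6: 2

1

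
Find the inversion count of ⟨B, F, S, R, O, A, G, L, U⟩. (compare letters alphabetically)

For each element, count later entries that are smaller:
B: 1
F: 1
S: 5
R: 4
O: 3
A: 0
G: 0
L: 0
U: 0
Sum: 1 + 1 + 5 + 4 + 3 + 0 + 0 + 0 + 0 = 14

14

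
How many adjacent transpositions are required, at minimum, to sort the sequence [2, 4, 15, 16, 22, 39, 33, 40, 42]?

There is 1 adjacent swap.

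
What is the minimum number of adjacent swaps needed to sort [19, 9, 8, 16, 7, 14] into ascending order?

10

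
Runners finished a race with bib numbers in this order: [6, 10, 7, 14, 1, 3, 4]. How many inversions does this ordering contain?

13

Sweep left to right; for each value list the smaller values that follow it:
6: 3
10: 4
7: 3
14: 3
1: 0
3: 0
4: 0
Sum: 3 + 4 + 3 + 3 + 0 + 0 + 0 = 13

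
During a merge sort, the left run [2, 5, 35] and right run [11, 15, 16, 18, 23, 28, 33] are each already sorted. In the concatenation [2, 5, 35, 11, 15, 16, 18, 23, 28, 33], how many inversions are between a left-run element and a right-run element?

Take each right-half value and tally the left-half values above it:
r = 11: 35 → 1
r = 15: 35 → 1
r = 16: 35 → 1
r = 18: 35 → 1
r = 23: 35 → 1
r = 28: 35 → 1
r = 33: 35 → 1
Cross-inversions: 1 + 1 + 1 + 1 + 1 + 1 + 1 = 7

7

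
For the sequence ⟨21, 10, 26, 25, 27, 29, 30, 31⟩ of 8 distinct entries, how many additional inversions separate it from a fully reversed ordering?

Maximum inversions for 8 distinct elements is C(8, 2) = 8·7/2 = 28.
Current inversions — for each element, count later smaller elements:
21: 1
10: 0
26: 1
25: 0
27: 0
29: 0
30: 0
31: 0
Current total: 1 + 0 + 1 + 0 + 0 + 0 + 0 + 0 = 2
Shortfall: 28 − 2 = 26

26 inversions short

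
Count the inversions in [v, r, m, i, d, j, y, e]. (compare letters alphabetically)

Out-of-order pairs: 19

Element-by-element contributions:
v: 6
r: 5
m: 4
i: 2
d: 0
j: 1
y: 1
e: 0
Sum: 6 + 5 + 4 + 2 + 0 + 1 + 1 + 0 = 19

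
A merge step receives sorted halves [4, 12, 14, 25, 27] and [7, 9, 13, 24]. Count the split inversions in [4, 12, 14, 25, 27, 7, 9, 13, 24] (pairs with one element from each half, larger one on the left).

Count, for every r in R, how many entries of L exceed r:
r = 7: 12, 14, 25, 27 → 4
r = 9: 12, 14, 25, 27 → 4
r = 13: 14, 25, 27 → 3
r = 24: 25, 27 → 2
Cross-inversions: 4 + 4 + 3 + 2 = 13

13 split inversions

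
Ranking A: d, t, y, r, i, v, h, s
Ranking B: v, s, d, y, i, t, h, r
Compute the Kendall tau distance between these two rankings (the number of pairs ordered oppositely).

Assign each item its position (1..8) in the first ordering, then rewrite the second ordering as that position sequence:
positions: d→1, t→2, y→3, r→4, i→5, v→6, h→7, s→8
second ordering as positions: [6, 8, 1, 3, 5, 2, 7, 4]
Discordant pairs = inversions in this position sequence.
6: 1, 3, 5, 2, 4 → 5
8: 1, 3, 5, 2, 7, 4 → 6
1: 0
3: 2 → 1
5: 2, 4 → 2
2: 0
7: 4 → 1
4: 0
Total: 5 + 6 + 0 + 1 + 2 + 0 + 1 + 0 = 15

15 discordant pairs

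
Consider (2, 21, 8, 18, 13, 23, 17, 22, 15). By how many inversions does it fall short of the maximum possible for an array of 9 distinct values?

23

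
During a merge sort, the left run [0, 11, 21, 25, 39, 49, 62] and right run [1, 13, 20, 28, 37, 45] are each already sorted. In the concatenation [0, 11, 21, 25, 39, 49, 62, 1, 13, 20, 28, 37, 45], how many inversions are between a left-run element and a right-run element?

There are 24 cross-inversions.

Take each right-half value and tally the left-half values above it:
r = 1: 11, 21, 25, 39, 49, 62 → 6
r = 13: 21, 25, 39, 49, 62 → 5
r = 20: 21, 25, 39, 49, 62 → 5
r = 28: 39, 49, 62 → 3
r = 37: 39, 49, 62 → 3
r = 45: 49, 62 → 2
Cross-inversions: 6 + 5 + 5 + 3 + 3 + 2 = 24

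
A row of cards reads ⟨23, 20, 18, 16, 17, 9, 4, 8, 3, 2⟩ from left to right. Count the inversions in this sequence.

43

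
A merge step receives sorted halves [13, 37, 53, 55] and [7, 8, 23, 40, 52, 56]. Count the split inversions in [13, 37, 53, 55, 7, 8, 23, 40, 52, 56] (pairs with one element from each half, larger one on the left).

For each element r of the right run, count left-run elements greater than r:
r = 7: 13, 37, 53, 55 → 4
r = 8: 13, 37, 53, 55 → 4
r = 23: 37, 53, 55 → 3
r = 40: 53, 55 → 2
r = 52: 53, 55 → 2
r = 56: none → 0
Cross-inversions: 4 + 4 + 3 + 2 + 2 + 0 = 15

15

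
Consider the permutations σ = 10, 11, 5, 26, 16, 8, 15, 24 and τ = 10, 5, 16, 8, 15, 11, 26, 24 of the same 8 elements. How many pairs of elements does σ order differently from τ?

There are 7 discordant pairs.

Assign each item its position (1..8) in the first ordering, then rewrite the second ordering as that position sequence:
positions: 10→1, 11→2, 5→3, 26→4, 16→5, 8→6, 15→7, 24→8
second ordering as positions: [1, 3, 5, 6, 7, 2, 4, 8]
Discordant pairs = inversions in this position sequence.
1: 0
3: 2 → 1
5: 2, 4 → 2
6: 2, 4 → 2
7: 2, 4 → 2
2: 0
4: 0
8: 0
Total: 0 + 1 + 2 + 2 + 2 + 0 + 0 + 0 = 7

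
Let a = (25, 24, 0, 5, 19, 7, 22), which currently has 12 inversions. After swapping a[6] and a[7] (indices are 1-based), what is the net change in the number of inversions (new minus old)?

+1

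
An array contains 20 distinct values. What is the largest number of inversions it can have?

190

A reversed (strictly descending) arrangement makes every pair an inversion, giving C(20, 2) inversions.
C(20, 2) = 20·19/2 = 190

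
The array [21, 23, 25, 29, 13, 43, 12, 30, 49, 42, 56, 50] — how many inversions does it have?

14

Count, for each position, how many later elements it exceeds:
21: 2
23: 2
25: 2
29: 2
13: 1
43: 3
12: 0
30: 0
49: 1
42: 0
56: 1
50: 0
Sum: 2 + 2 + 2 + 2 + 1 + 3 + 0 + 0 + 1 + 0 + 1 + 0 = 14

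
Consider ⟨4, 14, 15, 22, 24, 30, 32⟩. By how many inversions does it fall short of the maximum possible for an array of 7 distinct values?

Maximum inversions for 7 distinct elements is C(7, 2) = 7·6/2 = 21.
Current inversions — for each element, count later smaller elements:
4: 0
14: 0
15: 0
22: 0
24: 0
30: 0
32: 0
Current total: 0 + 0 + 0 + 0 + 0 + 0 + 0 = 0
Shortfall: 21 − 0 = 21

21 inversions short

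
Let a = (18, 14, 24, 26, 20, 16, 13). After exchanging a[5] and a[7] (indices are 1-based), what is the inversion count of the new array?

10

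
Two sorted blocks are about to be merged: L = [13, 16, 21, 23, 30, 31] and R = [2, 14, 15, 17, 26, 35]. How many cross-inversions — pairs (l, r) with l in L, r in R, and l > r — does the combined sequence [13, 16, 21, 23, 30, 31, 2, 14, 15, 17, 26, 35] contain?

There are 22 split inversions.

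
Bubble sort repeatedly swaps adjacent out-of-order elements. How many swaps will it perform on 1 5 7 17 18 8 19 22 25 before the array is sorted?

2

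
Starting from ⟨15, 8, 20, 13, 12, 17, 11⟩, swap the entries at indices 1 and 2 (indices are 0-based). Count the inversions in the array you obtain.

13 inversions

Positions 1 and 2 hold 8 and 20; after swapping, the array is [15, 20, 8, 13, 12, 17, 11].
For each element, count later entries that are smaller:
15: 4
20: 5
8: 0
13: 2
12: 1
17: 1
11: 0
Sum: 4 + 5 + 0 + 2 + 1 + 1 + 0 = 13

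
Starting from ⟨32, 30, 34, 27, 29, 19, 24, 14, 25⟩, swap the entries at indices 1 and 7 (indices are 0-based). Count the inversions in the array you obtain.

There are 20 inversions.

Positions 1 and 7 hold 30 and 14; after swapping, the array is [32, 14, 34, 27, 29, 19, 24, 30, 25].
Count, for each position, how many later elements it exceeds:
32 → 14, 27, 29, 19, 24, 30, 25 → 7
14 → none → 0
34 → 27, 29, 19, 24, 30, 25 → 6
27 → 19, 24, 25 → 3
29 → 19, 24, 25 → 3
19 → none → 0
24 → none → 0
30 → 25 → 1
25 → none → 0
Sum: 7 + 0 + 6 + 3 + 3 + 0 + 0 + 1 + 0 = 20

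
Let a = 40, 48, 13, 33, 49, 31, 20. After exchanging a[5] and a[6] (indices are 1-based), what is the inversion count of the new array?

Positions 5 and 6 hold 49 and 31; after swapping, the array is [40, 48, 13, 33, 31, 49, 20].
Sweep left to right; for each value list the smaller values that follow it:
40: 4
48: 4
13: 0
33: 2
31: 1
49: 1
20: 0
Sum: 4 + 4 + 0 + 2 + 1 + 1 + 0 = 12

12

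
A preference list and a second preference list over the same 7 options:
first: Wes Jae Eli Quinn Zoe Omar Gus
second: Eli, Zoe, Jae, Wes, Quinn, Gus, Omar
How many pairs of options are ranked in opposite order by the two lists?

Assign each item its position (1..7) in the first ordering, then rewrite the second ordering as that position sequence:
positions: Wes→1, Jae→2, Eli→3, Quinn→4, Zoe→5, Omar→6, Gus→7
second ordering as positions: [3, 5, 2, 1, 4, 7, 6]
Discordant pairs = inversions in this position sequence.
3: 2, 1 → 2
5: 2, 1, 4 → 3
2: 1 → 1
1: 0
4: 0
7: 6 → 1
6: 0
Total: 2 + 3 + 1 + 0 + 0 + 1 + 0 = 7

7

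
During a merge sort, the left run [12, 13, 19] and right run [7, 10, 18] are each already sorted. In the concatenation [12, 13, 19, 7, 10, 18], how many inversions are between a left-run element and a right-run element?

7

Count, for every r in R, how many entries of L exceed r:
r = 7: 12, 13, 19 → 3
r = 10: 12, 13, 19 → 3
r = 18: 19 → 1
Cross-inversions: 3 + 3 + 1 = 7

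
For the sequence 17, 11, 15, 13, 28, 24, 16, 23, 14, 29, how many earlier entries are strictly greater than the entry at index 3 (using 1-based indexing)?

1

The element at index 3 is 15.
Elements before it: 17, 11
Those larger than 15: 17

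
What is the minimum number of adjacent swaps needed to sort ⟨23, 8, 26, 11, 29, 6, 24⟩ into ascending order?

There are 10 adjacent swaps.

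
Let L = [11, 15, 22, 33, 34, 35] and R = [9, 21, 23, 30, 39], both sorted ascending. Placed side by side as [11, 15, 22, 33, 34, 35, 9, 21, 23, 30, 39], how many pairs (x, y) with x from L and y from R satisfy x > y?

Count, for every r in R, how many entries of L exceed r:
r = 9: 11, 15, 22, 33, 34, 35 → 6
r = 21: 22, 33, 34, 35 → 4
r = 23: 33, 34, 35 → 3
r = 30: 33, 34, 35 → 3
r = 39: none → 0
Cross-inversions: 6 + 4 + 3 + 3 + 0 = 16

There are 16 cross-inversions.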